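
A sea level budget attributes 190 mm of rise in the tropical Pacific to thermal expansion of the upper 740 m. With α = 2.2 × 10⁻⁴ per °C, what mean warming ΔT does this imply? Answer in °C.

ΔT = Δh/(αH) = 0.19 / (2.2×10⁻⁴ × 740) ≈ 1.167 °C

about 1.2 °C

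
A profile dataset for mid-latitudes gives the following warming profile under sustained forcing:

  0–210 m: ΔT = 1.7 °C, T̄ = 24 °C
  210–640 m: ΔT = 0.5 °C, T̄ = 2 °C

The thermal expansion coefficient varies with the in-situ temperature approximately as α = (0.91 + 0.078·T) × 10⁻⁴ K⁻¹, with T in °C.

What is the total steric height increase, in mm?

122 mm

Layer 1: α = (0.91 + 0.078×24)×10⁻⁴ = 2.782×10⁻⁴ K⁻¹
Layer 2: α = (0.91 + 0.078×2)×10⁻⁴ = 1.066×10⁻⁴ K⁻¹
210 × 2.782×10⁻⁴ × 1.7 = 0.0993174 m
210–640 m: 0.5 × 430 × 1.066×10⁻⁴ = 0.022919 m
Δh = 0.0993174 + 0.022919 = 0.1222364 m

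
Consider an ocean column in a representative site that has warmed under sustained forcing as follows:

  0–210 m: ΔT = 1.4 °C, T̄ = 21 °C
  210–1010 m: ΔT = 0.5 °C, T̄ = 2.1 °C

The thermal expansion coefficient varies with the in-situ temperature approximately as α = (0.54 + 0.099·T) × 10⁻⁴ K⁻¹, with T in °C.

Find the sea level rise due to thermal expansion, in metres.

Layer 1: α = (0.54 + 0.099×21)×10⁻⁴ = 2.619×10⁻⁴ K⁻¹
Layer 2: α = (0.54 + 0.099×2.1)×10⁻⁴ = 0.7479×10⁻⁴ K⁻¹
Layer 1: 2.619×10⁻⁴ × 210 × 1.4 = 0.0769986 m
Layer 2: 0.5 × 0.7479×10⁻⁴ × 800 = 0.029916 m
Δh = 0.0769986 + 0.029916 = 0.1069146 m

0.107 m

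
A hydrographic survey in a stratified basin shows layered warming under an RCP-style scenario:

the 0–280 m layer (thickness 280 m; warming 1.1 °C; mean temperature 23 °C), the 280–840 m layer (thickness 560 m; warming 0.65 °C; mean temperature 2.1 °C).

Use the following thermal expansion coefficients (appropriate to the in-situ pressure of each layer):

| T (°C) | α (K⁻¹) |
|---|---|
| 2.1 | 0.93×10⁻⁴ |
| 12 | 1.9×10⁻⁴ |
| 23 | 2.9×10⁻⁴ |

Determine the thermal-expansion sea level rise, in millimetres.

about 120 mm

Layer 1 at 23 °C → α = 2.9×10⁻⁴ K⁻¹
Layer 2 at 2.1 °C → α = 0.93×10⁻⁴ K⁻¹
Layer 1: 2.9×10⁻⁴ × 280 × 1.1 = 0.08932 m
280–840 m: 0.65 × 0.93×10⁻⁴ × 560 = 0.033852 m
Δh = 0.08932 + 0.033852 = 0.123172 m ≈ 120 mm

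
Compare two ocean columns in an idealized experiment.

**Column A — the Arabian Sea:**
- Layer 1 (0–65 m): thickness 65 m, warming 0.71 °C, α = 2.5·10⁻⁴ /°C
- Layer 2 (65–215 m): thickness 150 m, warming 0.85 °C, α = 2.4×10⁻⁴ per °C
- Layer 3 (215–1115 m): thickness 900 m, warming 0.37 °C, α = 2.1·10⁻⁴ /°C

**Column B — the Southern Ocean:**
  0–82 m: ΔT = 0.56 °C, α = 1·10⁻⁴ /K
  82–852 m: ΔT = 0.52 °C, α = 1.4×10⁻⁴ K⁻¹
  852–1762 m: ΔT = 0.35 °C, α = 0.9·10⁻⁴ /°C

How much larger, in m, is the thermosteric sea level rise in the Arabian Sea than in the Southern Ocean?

A Layer 1: 2.5×10⁻⁴ × 65 × 0.71 = 0.0115375 m
A 65–215 m: 2.4×10⁻⁴ × 150 × 0.85 = 0.03060 m
A 2.1×10⁻⁴ × 900 × 0.37 = 0.06993 m
A total: 0.1120675 m
B Layer 1: 0.56 × 82 × 1×10⁻⁴ = 0.004592 m
B 82–852 m: 770 × 1.4×10⁻⁴ × 0.52 = 0.056056 m
B 0.35 × 910 × 0.9×10⁻⁴ = 0.028665 m
B total: 0.089313 m
Difference: 0.1120675 − 0.089313 = 0.0227545 m

Δh_A − Δh_B ≈ 0.0228 m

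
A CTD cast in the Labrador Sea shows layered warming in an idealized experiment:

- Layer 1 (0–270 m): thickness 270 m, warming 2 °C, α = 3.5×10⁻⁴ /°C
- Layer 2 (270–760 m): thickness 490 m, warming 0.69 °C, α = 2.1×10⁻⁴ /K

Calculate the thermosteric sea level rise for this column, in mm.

about 260 mm

0–270 m: 2 × 270 × 3.5×10⁻⁴ = 0.18900 m
Layer 2: 490 × 2.1×10⁻⁴ × 0.69 = 0.071001 m
Δh = 0.18900 + 0.071001 = 0.260001 m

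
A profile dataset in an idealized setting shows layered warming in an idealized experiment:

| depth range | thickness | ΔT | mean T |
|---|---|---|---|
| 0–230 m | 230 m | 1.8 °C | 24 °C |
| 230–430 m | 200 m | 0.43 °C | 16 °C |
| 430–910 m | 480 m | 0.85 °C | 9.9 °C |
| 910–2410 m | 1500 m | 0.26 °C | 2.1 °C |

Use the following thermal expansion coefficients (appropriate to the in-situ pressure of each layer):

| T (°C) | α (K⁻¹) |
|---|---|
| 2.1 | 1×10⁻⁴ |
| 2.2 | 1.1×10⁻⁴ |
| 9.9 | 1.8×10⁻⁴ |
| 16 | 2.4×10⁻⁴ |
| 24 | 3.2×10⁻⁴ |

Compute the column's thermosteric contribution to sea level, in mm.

about 266 mm

Layer 1 at 24 °C → α = 3.2×10⁻⁴ K⁻¹
Layer 2 at 16 °C → α = 2.4×10⁻⁴ K⁻¹
Layer 3 at 9.9 °C → α = 1.8×10⁻⁴ K⁻¹
Layer 4 at 2.1 °C → α = 1×10⁻⁴ K⁻¹
0–230 m: 3.2×10⁻⁴ × 230 × 1.8 = 0.13248 m
230–430 m: 200 × 0.43 × 2.4×10⁻⁴ = 0.02064 m
Layer 3: 1.8×10⁻⁴ × 480 × 0.85 = 0.07344 m
910–2410 m: 1×10⁻⁴ × 1500 × 0.26 = 0.03900 m
Δh = 0.13248 + 0.02064 + 0.07344 + 0.03900 = 0.26556 m ≈ 266 mm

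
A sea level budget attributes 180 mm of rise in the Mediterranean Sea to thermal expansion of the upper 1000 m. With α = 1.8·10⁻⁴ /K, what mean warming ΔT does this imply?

ΔT ≈ 1.00 °C

ΔT = Δh/(αH) = 0.18 / (1.8×10⁻⁴ × 1000) = 1.000 °C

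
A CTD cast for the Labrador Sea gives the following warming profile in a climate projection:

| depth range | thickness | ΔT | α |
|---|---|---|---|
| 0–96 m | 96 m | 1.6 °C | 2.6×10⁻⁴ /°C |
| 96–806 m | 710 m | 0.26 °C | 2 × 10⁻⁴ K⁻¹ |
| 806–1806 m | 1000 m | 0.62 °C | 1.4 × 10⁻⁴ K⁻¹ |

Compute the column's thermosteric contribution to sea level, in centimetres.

Δh ≈ 16.4 cm

Layer 1: 96 × 2.6×10⁻⁴ × 1.6 = 0.039936 m
Layer 2: 2×10⁻⁴ × 710 × 0.26 = 0.03692 m
Layer 3: 0.62 × 1000 × 1.4×10⁻⁴ = 0.08680 m
Δh = 0.039936 + 0.03692 + 0.08680 = 0.163656 m ≈ 16.4 cm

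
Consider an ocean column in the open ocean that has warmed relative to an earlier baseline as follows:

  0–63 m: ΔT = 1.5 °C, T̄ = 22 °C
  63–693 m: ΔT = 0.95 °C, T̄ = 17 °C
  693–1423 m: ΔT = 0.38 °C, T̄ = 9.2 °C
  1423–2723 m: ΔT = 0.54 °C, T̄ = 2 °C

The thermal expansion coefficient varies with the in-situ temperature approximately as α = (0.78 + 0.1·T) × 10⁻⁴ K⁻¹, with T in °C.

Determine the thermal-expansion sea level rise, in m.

Δh = 0.29 m

Layer 1: α = (0.78 + 0.1×22)×10⁻⁴ = 2.98×10⁻⁴ K⁻¹
Layer 2: α = (0.78 + 0.1×17)×10⁻⁴ = 2.48×10⁻⁴ K⁻¹
Layer 3: α = (0.78 + 0.1×9.2)×10⁻⁴ = 1.7×10⁻⁴ K⁻¹
Layer 4: α = (0.78 + 0.1×2)×10⁻⁴ = 0.98×10⁻⁴ K⁻¹
1.5 × 63 × 2.98×10⁻⁴ = 0.028161 m
63–693 m: 0.95 × 630 × 2.48×10⁻⁴ = 0.148428 m
730 × 0.38 × 1.7×10⁻⁴ = 0.047158 m
Layer 4: 1300 × 0.98×10⁻⁴ × 0.54 = 0.068796 m
Δh = 0.028161 + 0.148428 + 0.047158 + 0.068796 = 0.292543 m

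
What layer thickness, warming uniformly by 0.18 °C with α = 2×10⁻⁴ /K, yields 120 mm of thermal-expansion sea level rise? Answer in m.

3330 m

H = Δh/(αΔT) = 0.12 / (2×10⁻⁴ × 0.18) ≈ 3333 m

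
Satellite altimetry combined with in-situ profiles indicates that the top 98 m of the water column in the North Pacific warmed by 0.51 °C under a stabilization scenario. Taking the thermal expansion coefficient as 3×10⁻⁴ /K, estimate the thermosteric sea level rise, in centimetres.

Δh = αΔT·H = 3×10⁻⁴ × 0.51 × 98 = 0.014994 m

1.50 cm of thermosteric rise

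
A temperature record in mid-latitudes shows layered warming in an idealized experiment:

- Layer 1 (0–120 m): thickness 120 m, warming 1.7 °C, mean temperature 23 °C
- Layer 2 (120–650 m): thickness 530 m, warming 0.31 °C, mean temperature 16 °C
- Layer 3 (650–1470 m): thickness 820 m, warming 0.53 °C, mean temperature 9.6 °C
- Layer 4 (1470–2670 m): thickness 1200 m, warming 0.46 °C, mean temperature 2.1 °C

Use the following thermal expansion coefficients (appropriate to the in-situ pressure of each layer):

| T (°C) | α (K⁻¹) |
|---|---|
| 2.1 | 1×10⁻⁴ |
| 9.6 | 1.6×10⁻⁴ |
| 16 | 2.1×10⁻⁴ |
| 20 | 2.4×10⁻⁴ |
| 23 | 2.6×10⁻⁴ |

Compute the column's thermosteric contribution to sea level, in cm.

Layer 1 at 23 °C → α = 2.6×10⁻⁴ K⁻¹
Layer 2 at 16 °C → α = 2.1×10⁻⁴ K⁻¹
Layer 3 at 9.6 °C → α = 1.6×10⁻⁴ K⁻¹
Layer 4 at 2.1 °C → α = 1×10⁻⁴ K⁻¹
2.6×10⁻⁴ × 120 × 1.7 = 0.05304 m
530 × 0.31 × 2.1×10⁻⁴ = 0.034503 m
0.53 × 820 × 1.6×10⁻⁴ = 0.069536 m
Layer 4: 1200 × 1×10⁻⁴ × 0.46 = 0.05520 m
Δh = 0.05304 + 0.034503 + 0.069536 + 0.05520 = 0.212279 m

about 21.2 cm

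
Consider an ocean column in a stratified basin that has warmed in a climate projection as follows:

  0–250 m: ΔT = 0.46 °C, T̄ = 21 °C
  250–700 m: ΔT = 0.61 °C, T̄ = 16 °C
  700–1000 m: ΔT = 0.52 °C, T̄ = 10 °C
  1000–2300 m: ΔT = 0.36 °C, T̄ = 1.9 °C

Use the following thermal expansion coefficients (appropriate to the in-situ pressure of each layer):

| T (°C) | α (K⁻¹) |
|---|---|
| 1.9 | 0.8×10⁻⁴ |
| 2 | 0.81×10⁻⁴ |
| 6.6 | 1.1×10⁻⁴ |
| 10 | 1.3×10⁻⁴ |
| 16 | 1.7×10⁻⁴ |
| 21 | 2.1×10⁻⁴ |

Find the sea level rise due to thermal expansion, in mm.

Layer 1 at 21 °C → α = 2.1×10⁻⁴ K⁻¹
Layer 2 at 16 °C → α = 1.7×10⁻⁴ K⁻¹
Layer 3 at 10 °C → α = 1.3×10⁻⁴ K⁻¹
Layer 4 at 1.9 °C → α = 0.8×10⁻⁴ K⁻¹
2.1×10⁻⁴ × 250 × 0.46 = 0.02415 m
1.7×10⁻⁴ × 0.61 × 450 = 0.046665 m
700–1000 m: 0.52 × 300 × 1.3×10⁻⁴ = 0.02028 m
1000–2300 m: 0.36 × 0.8×10⁻⁴ × 1300 = 0.03744 m
Δh = 0.02415 + 0.046665 + 0.02028 + 0.03744 = 0.128535 m

129 mm of thermosteric rise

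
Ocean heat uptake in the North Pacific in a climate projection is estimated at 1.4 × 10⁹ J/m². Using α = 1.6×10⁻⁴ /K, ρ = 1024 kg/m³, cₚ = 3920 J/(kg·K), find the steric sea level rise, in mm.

Δh = αQ/(ρcₚ) = 1.6×10⁻⁴ × 1.4×10⁹ / (1024 × 3920) ≈ 0.055804 m

about 55.8 mm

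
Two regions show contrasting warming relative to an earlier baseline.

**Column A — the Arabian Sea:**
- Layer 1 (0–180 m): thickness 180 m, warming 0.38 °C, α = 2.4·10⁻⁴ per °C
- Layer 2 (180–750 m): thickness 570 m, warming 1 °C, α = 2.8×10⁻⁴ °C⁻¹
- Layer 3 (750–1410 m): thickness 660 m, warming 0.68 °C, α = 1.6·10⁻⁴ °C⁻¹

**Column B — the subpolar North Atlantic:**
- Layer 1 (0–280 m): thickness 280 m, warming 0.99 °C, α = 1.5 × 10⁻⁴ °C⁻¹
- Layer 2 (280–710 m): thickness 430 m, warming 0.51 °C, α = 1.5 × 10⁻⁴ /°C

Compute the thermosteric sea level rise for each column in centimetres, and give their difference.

Δh_A ≈ 25 cm, Δh_B ≈ 7.4 cm; difference ≈ 17 cm

A Layer 1: 2.4×10⁻⁴ × 180 × 0.38 = 0.016416 m
A 1 × 2.8×10⁻⁴ × 570 = 0.15960 m
A Layer 3: 1.6×10⁻⁴ × 660 × 0.68 = 0.071808 m
A total: 0.247824 m
B 0.99 × 1.5×10⁻⁴ × 280 = 0.04158 m
B Layer 2: 1.5×10⁻⁴ × 430 × 0.51 = 0.032895 m
B total: 0.074475 m
Difference: 0.247824 − 0.074475 = 0.173349 m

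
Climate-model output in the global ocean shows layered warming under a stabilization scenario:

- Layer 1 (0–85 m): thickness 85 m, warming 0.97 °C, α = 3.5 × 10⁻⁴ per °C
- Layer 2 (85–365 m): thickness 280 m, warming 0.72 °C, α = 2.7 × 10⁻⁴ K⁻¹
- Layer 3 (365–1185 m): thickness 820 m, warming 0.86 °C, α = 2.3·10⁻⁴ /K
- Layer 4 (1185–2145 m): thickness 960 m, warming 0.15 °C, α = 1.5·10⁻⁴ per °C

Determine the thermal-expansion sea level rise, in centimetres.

85 × 0.97 × 3.5×10⁻⁴ = 0.0288575 m
0.72 × 280 × 2.7×10⁻⁴ = 0.054432 m
820 × 0.86 × 2.3×10⁻⁴ = 0.162196 m
Layer 4: 0.15 × 960 × 1.5×10⁻⁴ = 0.02160 m
Δh = 0.0288575 + 0.054432 + 0.162196 + 0.02160 = 0.2670855 m ≈ 27 cm

27 cm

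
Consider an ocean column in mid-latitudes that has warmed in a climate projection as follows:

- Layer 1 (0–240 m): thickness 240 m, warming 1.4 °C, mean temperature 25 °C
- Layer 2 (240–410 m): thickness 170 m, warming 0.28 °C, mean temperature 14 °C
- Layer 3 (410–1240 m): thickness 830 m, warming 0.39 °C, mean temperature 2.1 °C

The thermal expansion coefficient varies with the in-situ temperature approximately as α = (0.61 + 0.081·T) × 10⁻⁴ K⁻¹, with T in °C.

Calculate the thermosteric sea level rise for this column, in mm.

Layer 1: α = (0.61 + 0.081×25)×10⁻⁴ = 2.635×10⁻⁴ K⁻¹
Layer 2: α = (0.61 + 0.081×14)×10⁻⁴ = 1.744×10⁻⁴ K⁻¹
Layer 3: α = (0.61 + 0.081×2.1)×10⁻⁴ = 0.7801×10⁻⁴ K⁻¹
Layer 1: 1.4 × 2.635×10⁻⁴ × 240 = 0.088536 m
240–410 m: 0.28 × 1.744×10⁻⁴ × 170 = 0.00830144 m
410–1240 m: 0.39 × 0.7801×10⁻⁴ × 830 = 0.025251837 m
Δh = 0.088536 + 0.00830144 + 0.025251837 = 0.122089277 m ≈ 122 mm

Δh ≈ 122 mm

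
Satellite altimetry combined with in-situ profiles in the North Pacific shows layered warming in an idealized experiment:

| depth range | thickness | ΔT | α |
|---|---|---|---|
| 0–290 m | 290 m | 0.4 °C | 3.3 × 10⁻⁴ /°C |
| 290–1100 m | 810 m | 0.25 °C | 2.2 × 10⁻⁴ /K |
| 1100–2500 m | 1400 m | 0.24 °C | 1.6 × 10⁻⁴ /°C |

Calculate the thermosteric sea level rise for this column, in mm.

Δh ≈ 137 mm

3.3×10⁻⁴ × 0.4 × 290 = 0.03828 m
Layer 2: 0.25 × 810 × 2.2×10⁻⁴ = 0.04455 m
1400 × 0.24 × 1.6×10⁻⁴ = 0.05376 m
Δh = 0.03828 + 0.04455 + 0.05376 = 0.13659 m ≈ 137 mm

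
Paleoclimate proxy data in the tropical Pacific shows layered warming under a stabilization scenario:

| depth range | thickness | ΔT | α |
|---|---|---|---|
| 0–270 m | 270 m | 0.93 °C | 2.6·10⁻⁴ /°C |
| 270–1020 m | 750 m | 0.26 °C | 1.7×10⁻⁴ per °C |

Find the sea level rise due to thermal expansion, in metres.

270 × 2.6×10⁻⁴ × 0.93 = 0.065286 m
1.7×10⁻⁴ × 0.26 × 750 = 0.03315 m
Δh = 0.065286 + 0.03315 = 0.098436 m ≈ 0.0984 m

0.0984 m of thermosteric rise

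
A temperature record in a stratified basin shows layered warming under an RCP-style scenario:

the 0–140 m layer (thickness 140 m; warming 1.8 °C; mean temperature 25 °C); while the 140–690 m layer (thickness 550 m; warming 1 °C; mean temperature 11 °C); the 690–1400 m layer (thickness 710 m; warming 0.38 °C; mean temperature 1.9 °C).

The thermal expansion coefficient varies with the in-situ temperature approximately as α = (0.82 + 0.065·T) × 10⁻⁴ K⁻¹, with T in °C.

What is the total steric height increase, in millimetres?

Layer 1: α = (0.82 + 0.065×25)×10⁻⁴ = 2.445×10⁻⁴ K⁻¹
Layer 2: α = (0.82 + 0.065×11)×10⁻⁴ = 1.535×10⁻⁴ K⁻¹
Layer 3: α = (0.82 + 0.065×1.9)×10⁻⁴ = 0.9435×10⁻⁴ K⁻¹
0–140 m: 140 × 2.445×10⁻⁴ × 1.8 = 0.061614 m
550 × 1.535×10⁻⁴ × 1 = 0.084425 m
0.9435×10⁻⁴ × 710 × 0.38 = 0.02545563 m
Δh = 0.061614 + 0.084425 + 0.02545563 = 0.17149463 m ≈ 170 mm

Δh = 170 mm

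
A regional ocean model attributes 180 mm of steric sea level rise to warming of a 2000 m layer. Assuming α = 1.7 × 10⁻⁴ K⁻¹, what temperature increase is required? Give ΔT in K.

about 0.53 K

ΔT = Δh/(αH) = 0.18 / (1.7×10⁻⁴ × 2000) ≈ 0.5294 K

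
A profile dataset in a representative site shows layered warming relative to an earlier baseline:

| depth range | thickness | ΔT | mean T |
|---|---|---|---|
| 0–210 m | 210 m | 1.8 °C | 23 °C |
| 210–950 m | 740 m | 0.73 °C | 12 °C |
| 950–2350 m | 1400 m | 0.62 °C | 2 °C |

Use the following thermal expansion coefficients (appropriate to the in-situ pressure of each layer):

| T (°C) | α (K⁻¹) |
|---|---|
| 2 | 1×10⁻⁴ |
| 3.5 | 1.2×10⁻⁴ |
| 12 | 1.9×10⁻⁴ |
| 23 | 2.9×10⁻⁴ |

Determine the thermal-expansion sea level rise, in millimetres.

Δh = 300 mm

Layer 1 at 23 °C → α = 2.9×10⁻⁴ K⁻¹
Layer 2 at 12 °C → α = 1.9×10⁻⁴ K⁻¹
Layer 3 at 2 °C → α = 1×10⁻⁴ K⁻¹
0–210 m: 210 × 1.8 × 2.9×10⁻⁴ = 0.10962 m
Layer 2: 0.73 × 740 × 1.9×10⁻⁴ = 0.102638 m
Layer 3: 1400 × 0.62 × 1×10⁻⁴ = 0.08680 m
Δh = 0.10962 + 0.102638 + 0.08680 = 0.299058 m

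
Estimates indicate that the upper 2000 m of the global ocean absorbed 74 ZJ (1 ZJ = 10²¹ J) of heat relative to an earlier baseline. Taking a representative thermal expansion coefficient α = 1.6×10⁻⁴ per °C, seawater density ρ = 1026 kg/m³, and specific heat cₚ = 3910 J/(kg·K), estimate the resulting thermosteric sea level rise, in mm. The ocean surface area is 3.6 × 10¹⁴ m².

Per unit area: Q = 74×10²¹ / (3.6×10¹⁴) ≈ 2.056×10⁸ J/m²
Δh = αQ/(ρcₚ) = 1.6×10⁻⁴ × 2.056×10⁸ / (1026 × 3910) ≈ 0.0082001 m

Δh ≈ 8.2 mm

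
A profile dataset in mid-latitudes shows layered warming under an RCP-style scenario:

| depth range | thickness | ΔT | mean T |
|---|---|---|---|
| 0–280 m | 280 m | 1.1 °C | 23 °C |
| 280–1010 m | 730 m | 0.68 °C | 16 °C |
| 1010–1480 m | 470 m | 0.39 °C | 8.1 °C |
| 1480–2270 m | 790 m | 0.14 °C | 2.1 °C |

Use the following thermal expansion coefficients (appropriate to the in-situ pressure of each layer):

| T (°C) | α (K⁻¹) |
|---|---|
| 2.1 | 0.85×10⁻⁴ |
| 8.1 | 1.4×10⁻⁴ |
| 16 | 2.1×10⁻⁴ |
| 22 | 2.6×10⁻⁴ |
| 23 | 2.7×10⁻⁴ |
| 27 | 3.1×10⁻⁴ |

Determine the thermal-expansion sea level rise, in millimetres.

Δh ≈ 222 mm

Layer 1 at 23 °C → α = 2.7×10⁻⁴ K⁻¹
Layer 2 at 16 °C → α = 2.1×10⁻⁴ K⁻¹
Layer 3 at 8.1 °C → α = 1.4×10⁻⁴ K⁻¹
Layer 4 at 2.1 °C → α = 0.85×10⁻⁴ K⁻¹
1.1 × 2.7×10⁻⁴ × 280 = 0.08316 m
Layer 2: 730 × 2.1×10⁻⁴ × 0.68 = 0.104244 m
1010–1480 m: 1.4×10⁻⁴ × 470 × 0.39 = 0.025662 m
790 × 0.14 × 0.85×10⁻⁴ = 0.009401 m
Δh = 0.08316 + 0.104244 + 0.025662 + 0.009401 = 0.222467 m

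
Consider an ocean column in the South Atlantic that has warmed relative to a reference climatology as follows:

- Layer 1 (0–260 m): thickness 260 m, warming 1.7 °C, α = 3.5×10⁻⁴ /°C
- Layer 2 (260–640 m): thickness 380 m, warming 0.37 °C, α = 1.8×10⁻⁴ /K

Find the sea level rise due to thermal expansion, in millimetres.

1.7 × 3.5×10⁻⁴ × 260 = 0.15470 m
380 × 0.37 × 1.8×10⁻⁴ = 0.025308 m
Δh = 0.15470 + 0.025308 = 0.180008 m

Δh = 180 mm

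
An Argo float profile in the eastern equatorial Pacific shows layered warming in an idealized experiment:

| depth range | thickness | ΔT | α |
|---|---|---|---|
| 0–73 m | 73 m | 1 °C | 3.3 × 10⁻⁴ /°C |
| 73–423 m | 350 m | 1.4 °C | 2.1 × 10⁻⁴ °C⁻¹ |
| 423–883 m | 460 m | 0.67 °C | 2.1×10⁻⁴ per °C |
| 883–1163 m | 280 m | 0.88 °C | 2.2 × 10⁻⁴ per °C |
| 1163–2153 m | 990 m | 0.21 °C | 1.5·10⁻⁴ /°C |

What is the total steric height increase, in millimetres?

Δh ≈ 277 mm

Layer 1: 73 × 1 × 3.3×10⁻⁴ = 0.02409 m
Layer 2: 350 × 1.4 × 2.1×10⁻⁴ = 0.10290 m
423–883 m: 0.67 × 2.1×10⁻⁴ × 460 = 0.064722 m
Layer 4: 2.2×10⁻⁴ × 0.88 × 280 = 0.054208 m
Layer 5: 990 × 1.5×10⁻⁴ × 0.21 = 0.031185 m
Δh = 0.02409 + 0.10290 + 0.064722 + 0.054208 + 0.031185 = 0.277105 m ≈ 277 mm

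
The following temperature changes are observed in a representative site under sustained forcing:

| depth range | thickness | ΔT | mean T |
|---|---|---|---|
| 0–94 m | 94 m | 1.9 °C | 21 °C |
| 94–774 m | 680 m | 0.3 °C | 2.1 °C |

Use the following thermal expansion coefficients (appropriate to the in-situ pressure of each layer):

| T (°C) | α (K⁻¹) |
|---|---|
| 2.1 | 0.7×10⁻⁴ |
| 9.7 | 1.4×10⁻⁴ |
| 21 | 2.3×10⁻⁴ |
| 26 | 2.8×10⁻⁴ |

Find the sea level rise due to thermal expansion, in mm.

Layer 1 at 21 °C → α = 2.3×10⁻⁴ K⁻¹
Layer 2 at 2.1 °C → α = 0.7×10⁻⁴ K⁻¹
0–94 m: 2.3×10⁻⁴ × 94 × 1.9 = 0.041078 m
94–774 m: 0.7×10⁻⁴ × 680 × 0.3 = 0.01428 m
Δh = 0.041078 + 0.01428 = 0.055358 m

Δh = 55.4 mm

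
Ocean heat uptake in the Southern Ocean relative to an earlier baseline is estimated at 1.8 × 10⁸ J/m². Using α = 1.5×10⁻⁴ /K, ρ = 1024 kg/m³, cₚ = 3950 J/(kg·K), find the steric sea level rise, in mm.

Δh = 6.7 mm

Δh = αQ/(ρcₚ) = 1.5×10⁻⁴ × 1.8×10⁸ / (1024 × 3950) ≈ 0.0066752 m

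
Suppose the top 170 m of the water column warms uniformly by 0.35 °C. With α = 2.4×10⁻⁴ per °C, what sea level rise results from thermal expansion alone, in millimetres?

Δh = αΔT·H = 2.4×10⁻⁴ × 0.35 × 170 = 0.01428 m

14.3 mm of thermosteric rise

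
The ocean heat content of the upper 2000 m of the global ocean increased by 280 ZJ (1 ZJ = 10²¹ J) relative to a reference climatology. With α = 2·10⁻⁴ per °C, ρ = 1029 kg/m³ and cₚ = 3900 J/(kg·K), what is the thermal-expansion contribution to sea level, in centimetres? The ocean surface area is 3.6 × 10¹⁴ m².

Per unit area: Q = 280×10²¹ / (3.6×10¹⁴) ≈ 7.778×10⁸ J/m²
Δh = αQ/(ρcₚ) = 2×10⁻⁴ × 7.778×10⁸ / (1029 × 3900) ≈ 0.038763 m

about 3.88 cm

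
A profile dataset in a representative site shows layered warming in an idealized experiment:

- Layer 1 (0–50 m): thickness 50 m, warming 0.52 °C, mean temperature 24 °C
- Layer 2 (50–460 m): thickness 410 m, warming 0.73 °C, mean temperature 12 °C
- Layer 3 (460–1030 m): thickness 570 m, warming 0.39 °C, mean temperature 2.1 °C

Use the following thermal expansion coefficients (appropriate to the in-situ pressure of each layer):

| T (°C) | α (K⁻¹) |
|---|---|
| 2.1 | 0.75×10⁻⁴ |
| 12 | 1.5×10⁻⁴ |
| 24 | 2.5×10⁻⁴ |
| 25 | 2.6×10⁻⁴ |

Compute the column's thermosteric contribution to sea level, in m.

Δh ≈ 0.068 m

Layer 1 at 24 °C → α = 2.5×10⁻⁴ K⁻¹
Layer 2 at 12 °C → α = 1.5×10⁻⁴ K⁻¹
Layer 3 at 2.1 °C → α = 0.75×10⁻⁴ K⁻¹
0.52 × 2.5×10⁻⁴ × 50 = 0.00650 m
Layer 2: 0.73 × 1.5×10⁻⁴ × 410 = 0.044895 m
0.39 × 0.75×10⁻⁴ × 570 = 0.0166725 m
Δh = 0.00650 + 0.044895 + 0.0166725 = 0.0680675 m ≈ 0.068 m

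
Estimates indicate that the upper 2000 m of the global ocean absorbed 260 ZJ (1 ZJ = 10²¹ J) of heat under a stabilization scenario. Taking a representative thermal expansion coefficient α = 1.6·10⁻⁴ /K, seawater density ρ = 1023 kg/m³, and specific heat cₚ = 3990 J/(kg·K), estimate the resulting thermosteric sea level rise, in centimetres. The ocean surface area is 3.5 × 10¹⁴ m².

Per unit area: Q = 260×10²¹ / (3.5×10¹⁴) ≈ 7.429×10⁸ J/m²
Δh = αQ/(ρcₚ) = 1.6×10⁻⁴ × 7.429×10⁸ / (1023 × 3990) ≈ 0.029121 m

Δh ≈ 2.91 cm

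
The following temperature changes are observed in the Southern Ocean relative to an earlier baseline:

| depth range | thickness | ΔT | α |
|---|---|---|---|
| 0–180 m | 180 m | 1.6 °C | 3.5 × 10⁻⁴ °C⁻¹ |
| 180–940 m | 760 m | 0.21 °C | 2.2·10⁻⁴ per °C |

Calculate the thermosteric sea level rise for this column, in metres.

Layer 1: 180 × 1.6 × 3.5×10⁻⁴ = 0.10080 m
Layer 2: 760 × 0.21 × 2.2×10⁻⁴ = 0.035112 m
Δh = 0.10080 + 0.035112 = 0.135912 m

Δh = 0.14 m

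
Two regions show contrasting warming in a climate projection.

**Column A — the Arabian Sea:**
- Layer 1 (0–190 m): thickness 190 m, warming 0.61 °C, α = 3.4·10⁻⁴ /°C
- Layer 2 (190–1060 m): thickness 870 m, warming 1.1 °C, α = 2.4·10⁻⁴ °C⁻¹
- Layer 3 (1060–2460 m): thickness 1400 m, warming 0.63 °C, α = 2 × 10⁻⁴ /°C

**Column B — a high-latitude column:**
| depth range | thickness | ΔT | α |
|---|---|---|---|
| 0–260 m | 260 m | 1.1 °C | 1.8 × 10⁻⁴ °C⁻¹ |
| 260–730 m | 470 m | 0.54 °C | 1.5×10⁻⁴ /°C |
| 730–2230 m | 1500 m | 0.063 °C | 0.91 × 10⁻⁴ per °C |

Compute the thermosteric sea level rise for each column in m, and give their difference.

A: 0.45 m; B: 0.098 m; difference 0.35 m

A Layer 1: 0.61 × 190 × 3.4×10⁻⁴ = 0.039406 m
A 190–1060 m: 2.4×10⁻⁴ × 870 × 1.1 = 0.22968 m
A 0.63 × 1400 × 2×10⁻⁴ = 0.17640 m
A total: 0.445486 m
B Layer 1: 260 × 1.1 × 1.8×10⁻⁴ = 0.05148 m
B 470 × 1.5×10⁻⁴ × 0.54 = 0.03807 m
B 0.91×10⁻⁴ × 1500 × 0.063 = 0.0085995 m
B total: 0.0981495 m
Difference: 0.445486 − 0.0981495 = 0.3473365 m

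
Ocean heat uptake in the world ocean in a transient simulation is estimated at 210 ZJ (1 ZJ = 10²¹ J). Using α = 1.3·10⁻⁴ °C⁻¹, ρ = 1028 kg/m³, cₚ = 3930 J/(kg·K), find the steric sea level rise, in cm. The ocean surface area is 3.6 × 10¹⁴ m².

Per unit area: Q = 210×10²¹ / (3.6×10¹⁴) ≈ 5.833×10⁸ J/m²
Δh = αQ/(ρcₚ) = 1.3×10⁻⁴ × 5.833×10⁸ / (1028 × 3930) ≈ 0.018769 m

Δh ≈ 1.88 cm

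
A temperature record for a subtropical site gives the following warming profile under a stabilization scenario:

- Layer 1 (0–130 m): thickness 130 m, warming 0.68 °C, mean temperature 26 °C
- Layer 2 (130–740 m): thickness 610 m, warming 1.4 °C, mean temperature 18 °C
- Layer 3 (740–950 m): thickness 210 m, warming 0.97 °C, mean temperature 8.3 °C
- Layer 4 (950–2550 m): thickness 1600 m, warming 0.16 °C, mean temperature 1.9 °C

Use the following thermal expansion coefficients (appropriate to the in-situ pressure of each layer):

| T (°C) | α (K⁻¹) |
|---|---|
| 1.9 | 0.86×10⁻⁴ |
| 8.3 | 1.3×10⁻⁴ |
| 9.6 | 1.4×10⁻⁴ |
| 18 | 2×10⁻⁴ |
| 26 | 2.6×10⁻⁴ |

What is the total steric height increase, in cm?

Layer 1 at 26 °C → α = 2.6×10⁻⁴ K⁻¹
Layer 2 at 18 °C → α = 2×10⁻⁴ K⁻¹
Layer 3 at 8.3 °C → α = 1.3×10⁻⁴ K⁻¹
Layer 4 at 1.9 °C → α = 0.86×10⁻⁴ K⁻¹
Layer 1: 130 × 2.6×10⁻⁴ × 0.68 = 0.022984 m
130–740 m: 610 × 2×10⁻⁴ × 1.4 = 0.17080 m
1.3×10⁻⁴ × 210 × 0.97 = 0.026481 m
950–2550 m: 1600 × 0.16 × 0.86×10⁻⁴ = 0.022016 m
Δh = 0.022984 + 0.17080 + 0.026481 + 0.022016 = 0.242281 m

Δh = 24.2 cm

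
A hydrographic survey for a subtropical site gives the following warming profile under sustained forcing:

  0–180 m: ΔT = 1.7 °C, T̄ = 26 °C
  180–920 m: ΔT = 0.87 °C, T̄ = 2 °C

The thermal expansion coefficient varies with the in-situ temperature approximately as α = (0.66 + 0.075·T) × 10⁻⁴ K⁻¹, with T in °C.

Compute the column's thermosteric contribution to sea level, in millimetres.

Layer 1: α = (0.66 + 0.075×26)×10⁻⁴ = 2.61×10⁻⁴ K⁻¹
Layer 2: α = (0.66 + 0.075×2)×10⁻⁴ = 0.81×10⁻⁴ K⁻¹
0–180 m: 2.61×10⁻⁴ × 180 × 1.7 = 0.079866 m
180–920 m: 740 × 0.81×10⁻⁴ × 0.87 = 0.0521478 m
Δh = 0.079866 + 0.0521478 = 0.1320138 m

130 mm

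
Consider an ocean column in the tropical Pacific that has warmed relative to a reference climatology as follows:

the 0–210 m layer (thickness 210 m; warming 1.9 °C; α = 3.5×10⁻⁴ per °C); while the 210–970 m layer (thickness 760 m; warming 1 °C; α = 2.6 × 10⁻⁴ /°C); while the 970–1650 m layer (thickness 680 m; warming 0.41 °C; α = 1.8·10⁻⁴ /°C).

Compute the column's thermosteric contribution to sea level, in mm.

210 × 1.9 × 3.5×10⁻⁴ = 0.13965 m
Layer 2: 760 × 1 × 2.6×10⁻⁴ = 0.19760 m
Layer 3: 680 × 1.8×10⁻⁴ × 0.41 = 0.050184 m
Δh = 0.13965 + 0.19760 + 0.050184 = 0.387434 m

387 mm of thermosteric rise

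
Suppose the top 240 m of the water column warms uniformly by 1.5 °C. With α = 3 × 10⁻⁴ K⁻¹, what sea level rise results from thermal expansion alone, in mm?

Δh = αΔT·H = 3×10⁻⁴ × 1.5 × 240 = 0.10800 m

110 mm of thermosteric rise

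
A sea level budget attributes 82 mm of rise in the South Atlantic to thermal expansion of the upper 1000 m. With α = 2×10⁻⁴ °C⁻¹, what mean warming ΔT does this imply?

ΔT ≈ 0.410 °C

ΔT = Δh/(αH) = 0.082 / (2×10⁻⁴ × 1000) = 0.4100 °C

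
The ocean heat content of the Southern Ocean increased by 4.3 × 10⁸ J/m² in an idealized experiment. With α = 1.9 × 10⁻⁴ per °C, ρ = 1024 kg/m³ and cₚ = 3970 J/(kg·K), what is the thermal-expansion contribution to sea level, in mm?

Δh = αQ/(ρcₚ) = 1.9×10⁻⁴ × 4.3×10⁸ / (1024 × 3970) ≈ 0.020097 m

Δh = 20.1 mm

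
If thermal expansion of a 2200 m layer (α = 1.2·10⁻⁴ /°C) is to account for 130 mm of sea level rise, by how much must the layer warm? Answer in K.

about 0.49 K

ΔT = Δh/(αH) = 0.13 / (1.2×10⁻⁴ × 2200) ≈ 0.4924 K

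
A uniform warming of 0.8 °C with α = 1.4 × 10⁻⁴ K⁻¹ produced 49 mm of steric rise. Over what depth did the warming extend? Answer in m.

H ≈ 438 m

H = Δh/(αΔT) = 0.049 / (1.4×10⁻⁴ × 0.8) = 437.5 m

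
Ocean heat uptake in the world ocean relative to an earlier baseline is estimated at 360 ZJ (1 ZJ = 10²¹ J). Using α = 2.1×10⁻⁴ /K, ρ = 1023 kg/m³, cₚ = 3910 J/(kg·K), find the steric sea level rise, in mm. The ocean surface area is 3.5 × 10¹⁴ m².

Per unit area: Q = 360×10²¹ / (3.5×10¹⁴) ≈ 1.029×10⁹ J/m²
Δh = αQ/(ρcₚ) = 2.1×10⁻⁴ × 1.029×10⁹ / (1023 × 3910) ≈ 0.054023 m

54.0 mm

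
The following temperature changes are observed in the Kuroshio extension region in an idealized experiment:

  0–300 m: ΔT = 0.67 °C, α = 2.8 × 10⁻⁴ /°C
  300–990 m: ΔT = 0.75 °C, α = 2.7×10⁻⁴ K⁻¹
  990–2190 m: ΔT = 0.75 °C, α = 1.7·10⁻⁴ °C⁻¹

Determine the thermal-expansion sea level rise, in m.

Δh = 0.35 m

0–300 m: 0.67 × 300 × 2.8×10⁻⁴ = 0.05628 m
Layer 2: 0.75 × 2.7×10⁻⁴ × 690 = 0.139725 m
0.75 × 1200 × 1.7×10⁻⁴ = 0.15300 m
Δh = 0.05628 + 0.139725 + 0.15300 = 0.349005 m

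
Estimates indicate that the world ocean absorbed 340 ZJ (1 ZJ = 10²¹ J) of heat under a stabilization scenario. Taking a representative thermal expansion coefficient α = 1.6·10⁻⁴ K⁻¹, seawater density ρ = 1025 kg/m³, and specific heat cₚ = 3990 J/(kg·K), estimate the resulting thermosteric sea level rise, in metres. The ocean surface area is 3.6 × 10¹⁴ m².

Δh = 0.037 m

Per unit area: Q = 340×10²¹ / (3.6×10¹⁴) ≈ 9.444×10⁸ J/m²
Δh = αQ/(ρcₚ) = 1.6×10⁻⁴ × 9.444×10⁸ / (1025 × 3990) ≈ 0.036947 m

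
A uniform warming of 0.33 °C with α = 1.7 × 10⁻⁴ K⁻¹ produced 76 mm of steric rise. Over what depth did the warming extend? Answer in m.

H ≈ 1400 m

H = Δh/(αΔT) = 0.076 / (1.7×10⁻⁴ × 0.33) ≈ 1355 m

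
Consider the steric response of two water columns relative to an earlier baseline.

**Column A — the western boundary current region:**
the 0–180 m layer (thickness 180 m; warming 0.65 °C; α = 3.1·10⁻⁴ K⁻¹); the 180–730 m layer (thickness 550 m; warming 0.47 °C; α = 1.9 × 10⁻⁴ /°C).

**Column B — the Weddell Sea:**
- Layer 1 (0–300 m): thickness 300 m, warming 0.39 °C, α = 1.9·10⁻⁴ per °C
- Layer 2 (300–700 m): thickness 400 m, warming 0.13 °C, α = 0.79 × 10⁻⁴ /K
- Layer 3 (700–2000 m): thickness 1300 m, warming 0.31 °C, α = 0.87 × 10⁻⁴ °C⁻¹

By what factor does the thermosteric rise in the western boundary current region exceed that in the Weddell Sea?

A 0–180 m: 180 × 0.65 × 3.1×10⁻⁴ = 0.03627 m
A 180–730 m: 1.9×10⁻⁴ × 0.47 × 550 = 0.049115 m
A total: 0.085385 m
B 0–300 m: 0.39 × 300 × 1.9×10⁻⁴ = 0.02223 m
B 300–700 m: 0.79×10⁻⁴ × 400 × 0.13 = 0.004108 m
B 700–2000 m: 0.31 × 0.87×10⁻⁴ × 1300 = 0.035061 m
B total: 0.061399 m
Ratio: 0.085385 / 0.061399 ≈ 1.391

≈ 1.4×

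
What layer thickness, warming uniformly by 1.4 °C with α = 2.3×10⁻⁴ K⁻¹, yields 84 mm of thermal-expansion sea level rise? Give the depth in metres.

H = Δh/(αΔT) = 0.084 / (2.3×10⁻⁴ × 1.4) ≈ 260.9 m

261 m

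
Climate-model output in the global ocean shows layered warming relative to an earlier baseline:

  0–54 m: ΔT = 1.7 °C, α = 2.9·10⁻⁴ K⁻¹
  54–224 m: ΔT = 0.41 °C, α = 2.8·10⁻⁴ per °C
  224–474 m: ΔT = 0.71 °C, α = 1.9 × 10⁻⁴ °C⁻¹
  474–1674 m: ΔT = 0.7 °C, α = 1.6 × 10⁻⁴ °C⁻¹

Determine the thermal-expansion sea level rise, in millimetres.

1.7 × 54 × 2.9×10⁻⁴ = 0.026622 m
54–224 m: 2.8×10⁻⁴ × 0.41 × 170 = 0.019516 m
Layer 3: 1.9×10⁻⁴ × 250 × 0.71 = 0.033725 m
474–1674 m: 0.7 × 1.6×10⁻⁴ × 1200 = 0.13440 m
Δh = 0.026622 + 0.019516 + 0.033725 + 0.13440 = 0.214263 m

about 214 mm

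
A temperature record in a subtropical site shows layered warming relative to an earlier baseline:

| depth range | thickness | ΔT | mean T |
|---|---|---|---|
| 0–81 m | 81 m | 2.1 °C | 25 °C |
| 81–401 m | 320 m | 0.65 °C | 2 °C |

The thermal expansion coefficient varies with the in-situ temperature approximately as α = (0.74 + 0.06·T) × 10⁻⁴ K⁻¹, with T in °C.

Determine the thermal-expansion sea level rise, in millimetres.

Layer 1: α = (0.74 + 0.06×25)×10⁻⁴ = 2.24×10⁻⁴ K⁻¹
Layer 2: α = (0.74 + 0.06×2)×10⁻⁴ = 0.86×10⁻⁴ K⁻¹
81 × 2.24×10⁻⁴ × 2.1 = 0.0381024 m
81–401 m: 0.65 × 0.86×10⁻⁴ × 320 = 0.017888 m
Δh = 0.0381024 + 0.017888 = 0.0559904 m

about 56 mm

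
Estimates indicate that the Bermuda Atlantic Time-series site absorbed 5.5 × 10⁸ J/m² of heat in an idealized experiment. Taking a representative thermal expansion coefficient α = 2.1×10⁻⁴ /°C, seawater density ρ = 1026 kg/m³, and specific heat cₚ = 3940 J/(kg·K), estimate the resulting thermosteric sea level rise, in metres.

Δh = αQ/(ρcₚ) = 2.1×10⁻⁴ × 5.5×10⁸ / (1026 × 3940) ≈ 0.028572 m

Δh = 0.0286 m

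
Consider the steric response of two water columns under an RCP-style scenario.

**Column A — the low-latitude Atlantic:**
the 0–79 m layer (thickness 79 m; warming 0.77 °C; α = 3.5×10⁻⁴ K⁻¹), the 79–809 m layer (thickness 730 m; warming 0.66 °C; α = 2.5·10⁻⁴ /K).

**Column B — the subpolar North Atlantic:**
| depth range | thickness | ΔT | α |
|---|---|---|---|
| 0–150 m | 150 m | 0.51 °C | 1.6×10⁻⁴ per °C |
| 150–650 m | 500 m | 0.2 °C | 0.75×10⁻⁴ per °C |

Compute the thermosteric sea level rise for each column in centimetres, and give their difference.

A 3.5×10⁻⁴ × 0.77 × 79 = 0.0212905 m
A 0.66 × 2.5×10⁻⁴ × 730 = 0.12045 m
A total: 0.1417405 m
B 0–150 m: 150 × 0.51 × 1.6×10⁻⁴ = 0.01224 m
B 500 × 0.75×10⁻⁴ × 0.2 = 0.00750 m
B total: 0.01974 m
Difference: 0.1417405 − 0.01974 = 0.1220005 m

A: 14 cm; B: 2.0 cm; difference 12 cm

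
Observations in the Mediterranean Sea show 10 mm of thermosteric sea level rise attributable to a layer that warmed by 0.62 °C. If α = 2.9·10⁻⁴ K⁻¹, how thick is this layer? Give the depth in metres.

H ≈ 55.6 m

H = Δh/(αΔT) = 0.01 / (2.9×10⁻⁴ × 0.62) ≈ 55.62 m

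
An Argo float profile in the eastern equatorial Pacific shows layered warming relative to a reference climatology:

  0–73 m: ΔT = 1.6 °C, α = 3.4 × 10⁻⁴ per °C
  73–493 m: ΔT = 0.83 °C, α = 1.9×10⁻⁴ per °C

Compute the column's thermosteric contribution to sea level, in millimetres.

106 mm of thermosteric rise

73 × 1.6 × 3.4×10⁻⁴ = 0.039712 m
73–493 m: 1.9×10⁻⁴ × 0.83 × 420 = 0.066234 m
Δh = 0.039712 + 0.066234 = 0.105946 m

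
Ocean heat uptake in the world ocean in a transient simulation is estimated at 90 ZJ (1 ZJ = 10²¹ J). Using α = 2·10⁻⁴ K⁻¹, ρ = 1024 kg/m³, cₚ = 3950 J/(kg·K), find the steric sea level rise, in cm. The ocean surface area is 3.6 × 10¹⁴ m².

1.24 cm

Per unit area: Q = 90×10²¹ / (3.6×10¹⁴) = 2.5×10⁸ J/m²
Δh = αQ/(ρcₚ) = 2×10⁻⁴ × 2.5×10⁸ / (1024 × 3950) ≈ 0.012362 m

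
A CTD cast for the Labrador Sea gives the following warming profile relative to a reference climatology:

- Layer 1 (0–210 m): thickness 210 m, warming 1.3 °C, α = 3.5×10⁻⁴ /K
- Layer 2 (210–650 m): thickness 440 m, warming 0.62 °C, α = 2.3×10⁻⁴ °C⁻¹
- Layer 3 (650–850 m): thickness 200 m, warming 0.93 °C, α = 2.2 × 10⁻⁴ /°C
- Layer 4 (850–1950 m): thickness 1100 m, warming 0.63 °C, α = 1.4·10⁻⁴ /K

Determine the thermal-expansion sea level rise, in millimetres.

296 mm of thermosteric rise

Layer 1: 1.3 × 210 × 3.5×10⁻⁴ = 0.09555 m
0.62 × 2.3×10⁻⁴ × 440 = 0.062744 m
Layer 3: 200 × 2.2×10⁻⁴ × 0.93 = 0.04092 m
1100 × 1.4×10⁻⁴ × 0.63 = 0.09702 m
Δh = 0.09555 + 0.062744 + 0.04092 + 0.09702 = 0.296234 m ≈ 296 mm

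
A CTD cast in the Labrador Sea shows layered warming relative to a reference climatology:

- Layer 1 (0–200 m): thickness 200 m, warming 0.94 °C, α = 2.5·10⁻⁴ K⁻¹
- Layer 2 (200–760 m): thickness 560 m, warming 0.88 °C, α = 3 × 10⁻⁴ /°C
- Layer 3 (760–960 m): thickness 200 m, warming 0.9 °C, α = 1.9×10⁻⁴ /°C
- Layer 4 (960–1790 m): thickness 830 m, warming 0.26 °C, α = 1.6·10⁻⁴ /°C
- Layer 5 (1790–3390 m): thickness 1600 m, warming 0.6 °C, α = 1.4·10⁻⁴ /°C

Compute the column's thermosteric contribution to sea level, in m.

about 0.40 m

2.5×10⁻⁴ × 0.94 × 200 = 0.04700 m
200–760 m: 3×10⁻⁴ × 0.88 × 560 = 0.14784 m
200 × 1.9×10⁻⁴ × 0.9 = 0.03420 m
Layer 4: 0.26 × 830 × 1.6×10⁻⁴ = 0.034528 m
0.6 × 1600 × 1.4×10⁻⁴ = 0.13440 m
Δh = 0.04700 + 0.14784 + 0.03420 + 0.034528 + 0.13440 = 0.397968 m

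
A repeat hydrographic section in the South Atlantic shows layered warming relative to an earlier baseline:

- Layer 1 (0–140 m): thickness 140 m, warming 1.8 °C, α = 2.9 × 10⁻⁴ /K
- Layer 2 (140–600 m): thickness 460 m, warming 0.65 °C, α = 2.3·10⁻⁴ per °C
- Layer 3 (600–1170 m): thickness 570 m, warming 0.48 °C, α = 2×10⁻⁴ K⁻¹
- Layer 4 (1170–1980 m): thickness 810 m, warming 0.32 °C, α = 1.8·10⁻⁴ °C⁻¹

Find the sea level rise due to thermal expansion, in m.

Δh = 0.243 m

1.8 × 2.9×10⁻⁴ × 140 = 0.07308 m
0.65 × 2.3×10⁻⁴ × 460 = 0.06877 m
600–1170 m: 570 × 2×10⁻⁴ × 0.48 = 0.05472 m
1170–1980 m: 810 × 0.32 × 1.8×10⁻⁴ = 0.046656 m
Δh = 0.07308 + 0.06877 + 0.05472 + 0.046656 = 0.243226 m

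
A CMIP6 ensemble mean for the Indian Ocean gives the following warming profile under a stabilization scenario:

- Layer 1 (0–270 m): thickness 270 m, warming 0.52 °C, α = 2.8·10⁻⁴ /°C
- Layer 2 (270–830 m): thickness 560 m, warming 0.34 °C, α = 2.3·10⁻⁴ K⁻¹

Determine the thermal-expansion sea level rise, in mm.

83.1 mm

Layer 1: 270 × 2.8×10⁻⁴ × 0.52 = 0.039312 m
Layer 2: 560 × 2.3×10⁻⁴ × 0.34 = 0.043792 m
Δh = 0.039312 + 0.043792 = 0.083104 m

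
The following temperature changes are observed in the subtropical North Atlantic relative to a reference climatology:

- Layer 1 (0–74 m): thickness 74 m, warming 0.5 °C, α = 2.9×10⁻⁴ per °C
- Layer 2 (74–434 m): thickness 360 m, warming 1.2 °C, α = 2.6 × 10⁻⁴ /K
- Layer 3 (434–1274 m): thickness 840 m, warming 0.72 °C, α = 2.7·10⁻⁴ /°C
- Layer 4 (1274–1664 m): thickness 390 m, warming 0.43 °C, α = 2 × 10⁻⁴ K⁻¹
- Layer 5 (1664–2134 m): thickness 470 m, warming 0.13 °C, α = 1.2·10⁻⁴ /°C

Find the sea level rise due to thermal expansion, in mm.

0.5 × 74 × 2.9×10⁻⁴ = 0.01073 m
Layer 2: 360 × 2.6×10⁻⁴ × 1.2 = 0.11232 m
Layer 3: 0.72 × 840 × 2.7×10⁻⁴ = 0.163296 m
390 × 2×10⁻⁴ × 0.43 = 0.03354 m
Layer 5: 0.13 × 470 × 1.2×10⁻⁴ = 0.007332 m
Δh = 0.01073 + 0.11232 + 0.163296 + 0.03354 + 0.007332 = 0.327218 m

327 mm of thermosteric rise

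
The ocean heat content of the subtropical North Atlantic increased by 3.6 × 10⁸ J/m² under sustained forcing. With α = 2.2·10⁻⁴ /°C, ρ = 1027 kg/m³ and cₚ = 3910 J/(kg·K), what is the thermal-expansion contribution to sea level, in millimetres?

19.7 mm

Δh = αQ/(ρcₚ) = 2.2×10⁻⁴ × 3.6×10⁸ / (1027 × 3910) ≈ 0.019723 m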